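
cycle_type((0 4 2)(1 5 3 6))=3.4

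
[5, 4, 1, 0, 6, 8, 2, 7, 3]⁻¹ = [3, 2, 6, 8, 1, 0, 4, 7, 5]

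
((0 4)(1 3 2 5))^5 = (0 4)(1 3 2 5)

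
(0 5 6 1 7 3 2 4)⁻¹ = (0 4 2 3 7 1 6 5)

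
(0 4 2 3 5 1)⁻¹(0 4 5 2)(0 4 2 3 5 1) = (1 3 4 2)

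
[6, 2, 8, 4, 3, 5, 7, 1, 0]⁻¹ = [8, 7, 1, 4, 3, 5, 0, 6, 2]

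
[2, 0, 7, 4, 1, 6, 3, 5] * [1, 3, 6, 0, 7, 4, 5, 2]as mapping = [0→6, 1→1, 2→2, 3→7, 4→3, 5→5, 6→0, 7→4]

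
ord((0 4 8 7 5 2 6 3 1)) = 9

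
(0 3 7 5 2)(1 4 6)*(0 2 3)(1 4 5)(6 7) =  (1 5 3 6 4 7)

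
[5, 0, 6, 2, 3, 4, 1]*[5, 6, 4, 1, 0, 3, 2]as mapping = [0→3, 1→5, 2→2, 3→4, 4→1, 5→0, 6→6]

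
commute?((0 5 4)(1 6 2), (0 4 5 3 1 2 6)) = no:(0 5 4)(1 6 2) * (0 4 5 3 1 2 6) = (0 3 1), (0 4 5 3 1 2 6) * (0 5 4)(1 6 2) = (3 6 5)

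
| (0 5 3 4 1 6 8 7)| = 8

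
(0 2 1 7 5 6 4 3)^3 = (0 7 4 2 5 3 1 6)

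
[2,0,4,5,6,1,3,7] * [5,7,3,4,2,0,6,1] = [3,5,2,0,6,7,4,1]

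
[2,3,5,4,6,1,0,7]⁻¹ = [6,5,0,1,3,2,4,7]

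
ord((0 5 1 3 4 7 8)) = 7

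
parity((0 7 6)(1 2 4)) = even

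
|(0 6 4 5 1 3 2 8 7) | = 9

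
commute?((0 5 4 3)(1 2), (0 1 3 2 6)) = no:(0 5 4 3)(1 2) * (0 1 3 2 6) = (0 5 4 2 3 1 6), (0 1 3 2 6) * (0 5 4 3)(1 2) = (0 2 6 5 4 3 1)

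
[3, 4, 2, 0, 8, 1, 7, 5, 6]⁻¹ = [3, 5, 2, 0, 1, 7, 8, 6, 4]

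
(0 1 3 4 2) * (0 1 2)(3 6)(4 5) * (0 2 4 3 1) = (0 4 2)(1 6)(3 5)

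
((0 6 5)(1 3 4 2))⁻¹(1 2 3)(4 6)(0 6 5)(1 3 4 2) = (1 4 3)(2 5)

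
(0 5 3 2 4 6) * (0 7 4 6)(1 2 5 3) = (0 3 5 1 2 6 7 4)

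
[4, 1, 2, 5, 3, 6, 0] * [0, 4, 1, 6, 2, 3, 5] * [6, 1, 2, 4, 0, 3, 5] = [2, 0, 1, 4, 5, 3, 6]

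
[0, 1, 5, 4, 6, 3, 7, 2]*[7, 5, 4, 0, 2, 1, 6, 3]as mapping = [0→7, 1→5, 2→1, 3→2, 4→6, 5→0, 6→3, 7→4]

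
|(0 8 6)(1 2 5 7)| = 12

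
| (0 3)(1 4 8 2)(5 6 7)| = 12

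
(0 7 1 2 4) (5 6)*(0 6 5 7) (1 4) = (1 2) (4 6 7) 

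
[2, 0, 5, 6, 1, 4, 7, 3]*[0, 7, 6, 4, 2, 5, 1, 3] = [6, 0, 5, 1, 7, 2, 3, 4]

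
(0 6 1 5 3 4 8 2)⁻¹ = (0 2 8 4 3 5 1 6)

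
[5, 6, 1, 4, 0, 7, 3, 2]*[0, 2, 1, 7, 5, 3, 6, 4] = [3, 6, 2, 5, 0, 4, 7, 1]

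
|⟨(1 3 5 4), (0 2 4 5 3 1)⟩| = 720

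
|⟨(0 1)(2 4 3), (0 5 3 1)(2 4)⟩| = 720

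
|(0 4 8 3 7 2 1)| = 7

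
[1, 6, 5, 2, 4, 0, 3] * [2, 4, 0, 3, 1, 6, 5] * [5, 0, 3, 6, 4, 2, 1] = [4, 2, 1, 5, 0, 3, 6]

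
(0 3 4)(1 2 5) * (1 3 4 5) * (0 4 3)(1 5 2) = (0 3 2 5)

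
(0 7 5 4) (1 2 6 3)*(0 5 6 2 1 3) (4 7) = (0 4 5 7 6) 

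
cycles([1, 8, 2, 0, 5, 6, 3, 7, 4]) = (0 1 8 4 5 6 3)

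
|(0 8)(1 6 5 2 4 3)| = 6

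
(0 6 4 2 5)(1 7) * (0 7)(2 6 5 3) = (0 5 7 1)(2 3)(4 6)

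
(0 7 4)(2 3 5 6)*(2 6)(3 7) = (0 3 5 2 7 4)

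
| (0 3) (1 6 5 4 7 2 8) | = 14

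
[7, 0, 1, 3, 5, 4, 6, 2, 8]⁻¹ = [1, 2, 7, 3, 5, 4, 6, 0, 8]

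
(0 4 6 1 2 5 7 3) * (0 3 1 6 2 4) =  (1 4 2 5 7)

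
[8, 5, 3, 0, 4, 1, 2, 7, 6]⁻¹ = [3, 5, 6, 2, 4, 1, 8, 7, 0]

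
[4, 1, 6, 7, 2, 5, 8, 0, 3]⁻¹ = [7, 1, 4, 8, 0, 5, 2, 3, 6]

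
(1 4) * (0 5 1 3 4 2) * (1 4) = (0 5 4 3 1 2)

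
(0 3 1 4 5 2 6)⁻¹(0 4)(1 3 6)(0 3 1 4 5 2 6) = (0 4 1)(3 5)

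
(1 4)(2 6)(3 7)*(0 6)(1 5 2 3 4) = (0 6 3 7 4 5 2)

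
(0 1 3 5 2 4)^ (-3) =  (0 5)(1 2)(3 4)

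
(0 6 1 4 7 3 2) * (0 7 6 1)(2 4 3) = (0 1 3 4 6)(2 7)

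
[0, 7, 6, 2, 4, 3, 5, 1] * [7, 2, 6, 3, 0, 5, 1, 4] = [7, 4, 1, 6, 0, 3, 5, 2]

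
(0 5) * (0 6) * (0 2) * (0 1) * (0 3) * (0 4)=(0 5 6 2 1 3 4)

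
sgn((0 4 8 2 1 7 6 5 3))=1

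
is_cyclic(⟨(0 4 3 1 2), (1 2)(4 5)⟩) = no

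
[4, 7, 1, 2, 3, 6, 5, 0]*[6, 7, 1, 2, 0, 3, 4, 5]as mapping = [0→0, 1→5, 2→7, 3→1, 4→2, 5→4, 6→3, 7→6]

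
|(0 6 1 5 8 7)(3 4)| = 6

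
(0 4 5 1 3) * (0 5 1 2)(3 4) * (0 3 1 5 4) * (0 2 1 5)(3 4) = (0 5 1 2 4)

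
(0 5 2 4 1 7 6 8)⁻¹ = (0 8 6 7 1 4 2 5)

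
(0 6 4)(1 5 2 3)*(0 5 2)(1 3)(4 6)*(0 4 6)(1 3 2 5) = (0 6)(1 5 4)(2 3)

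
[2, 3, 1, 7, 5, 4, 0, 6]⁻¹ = [6, 2, 0, 1, 5, 4, 7, 3]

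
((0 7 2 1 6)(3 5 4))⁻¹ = (0 6 1 2 7)(3 4 5)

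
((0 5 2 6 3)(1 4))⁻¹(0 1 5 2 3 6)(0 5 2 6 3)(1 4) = (0 3 5 4 2 6)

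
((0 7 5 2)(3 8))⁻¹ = (0 2 5 7)(3 8)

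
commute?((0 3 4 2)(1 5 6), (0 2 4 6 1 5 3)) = no:(0 3 4 2)(1 5 6) * (0 2 4 6 1 5 3) = (1 3 6 5), (0 2 4 6 1 5 3) * (0 3 4 2)(1 5 6) = (1 6 5 4)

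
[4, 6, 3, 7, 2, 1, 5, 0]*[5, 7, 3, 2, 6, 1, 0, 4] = [6, 0, 2, 4, 3, 7, 1, 5]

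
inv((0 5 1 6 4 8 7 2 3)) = (0 3 2 7 8 4 6 1 5)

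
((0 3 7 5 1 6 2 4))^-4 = (0 1)(2 7)(3 6)(4 5)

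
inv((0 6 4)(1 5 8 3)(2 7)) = (0 4 6)(1 3 8 5)(2 7)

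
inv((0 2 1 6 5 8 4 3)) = (0 3 4 8 5 6 1 2)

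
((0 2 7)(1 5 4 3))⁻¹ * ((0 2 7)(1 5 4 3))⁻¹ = (0 2 7)(1 4)(3 5)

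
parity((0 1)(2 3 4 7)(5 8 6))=even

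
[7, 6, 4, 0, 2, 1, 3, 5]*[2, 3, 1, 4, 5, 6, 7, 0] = [0, 7, 5, 2, 1, 3, 4, 6]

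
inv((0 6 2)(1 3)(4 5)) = (0 2 6)(1 3)(4 5)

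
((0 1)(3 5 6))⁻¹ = (0 1)(3 6 5)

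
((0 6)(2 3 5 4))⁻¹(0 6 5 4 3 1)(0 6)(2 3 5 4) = (0 4 2 5 1 6)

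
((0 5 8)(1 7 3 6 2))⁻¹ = (0 8 5)(1 2 6 3 7)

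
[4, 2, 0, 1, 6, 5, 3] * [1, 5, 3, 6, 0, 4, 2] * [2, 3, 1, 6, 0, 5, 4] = [2, 6, 3, 5, 1, 0, 4]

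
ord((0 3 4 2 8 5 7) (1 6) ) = 14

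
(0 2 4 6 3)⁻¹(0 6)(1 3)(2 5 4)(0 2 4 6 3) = (0 1)(2 3)(4 5 6)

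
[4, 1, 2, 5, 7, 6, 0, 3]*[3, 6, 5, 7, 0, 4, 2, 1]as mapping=[0→0, 1→6, 2→5, 3→4, 4→1, 5→2, 6→3, 7→7]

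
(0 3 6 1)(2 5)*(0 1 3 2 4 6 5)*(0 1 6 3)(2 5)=(0 5 4 3 2 1 6)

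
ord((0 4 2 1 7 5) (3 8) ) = 6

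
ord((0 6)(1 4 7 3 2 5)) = 6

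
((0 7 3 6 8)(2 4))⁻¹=(0 8 6 3 7)(2 4)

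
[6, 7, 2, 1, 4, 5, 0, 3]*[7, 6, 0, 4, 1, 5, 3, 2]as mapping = [0→3, 1→2, 2→0, 3→6, 4→1, 5→5, 6→7, 7→4]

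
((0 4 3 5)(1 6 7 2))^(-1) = (0 5 3 4)(1 2 7 6)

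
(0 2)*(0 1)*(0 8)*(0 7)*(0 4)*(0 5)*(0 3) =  (0 2 1 8 7 4 5 3)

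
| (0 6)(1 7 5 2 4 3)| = 6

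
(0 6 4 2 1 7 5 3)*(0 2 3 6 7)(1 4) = (0 7 5 6 1)(2 4 3)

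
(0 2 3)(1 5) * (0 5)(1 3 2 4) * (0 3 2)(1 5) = (0 4 5 2)(1 3)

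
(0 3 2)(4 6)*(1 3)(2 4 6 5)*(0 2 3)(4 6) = (0 1)(3 6 4 5)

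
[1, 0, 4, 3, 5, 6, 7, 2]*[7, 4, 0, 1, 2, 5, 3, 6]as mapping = [0→4, 1→7, 2→2, 3→1, 4→5, 5→3, 6→6, 7→0]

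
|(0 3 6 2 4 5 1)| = 7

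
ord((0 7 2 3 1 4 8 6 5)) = 9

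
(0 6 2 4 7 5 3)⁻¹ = (0 3 5 7 4 2 6)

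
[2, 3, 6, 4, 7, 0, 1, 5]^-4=[3, 5, 4, 0, 2, 1, 7, 6]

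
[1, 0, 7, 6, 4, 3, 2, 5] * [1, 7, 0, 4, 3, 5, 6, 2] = [7, 1, 2, 6, 3, 4, 0, 5]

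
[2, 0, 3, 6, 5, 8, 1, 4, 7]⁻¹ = [1, 6, 0, 2, 7, 4, 3, 8, 5]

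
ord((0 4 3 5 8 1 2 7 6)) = 9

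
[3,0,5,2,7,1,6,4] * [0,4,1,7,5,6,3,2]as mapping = [0→7,1→0,2→6,3→1,4→2,5→4,6→3,7→5]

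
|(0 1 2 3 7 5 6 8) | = 8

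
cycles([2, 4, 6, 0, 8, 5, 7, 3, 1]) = (0 2 6 7 3)(1 4 8)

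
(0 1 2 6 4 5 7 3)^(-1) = (0 3 7 5 4 6 2 1)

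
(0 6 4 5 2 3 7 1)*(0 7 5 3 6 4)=(0 4 3 5 2 6)(1 7)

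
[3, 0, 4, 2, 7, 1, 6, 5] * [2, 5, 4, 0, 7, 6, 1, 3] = [0, 2, 7, 4, 3, 5, 1, 6]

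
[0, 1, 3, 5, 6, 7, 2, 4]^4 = [0, 1, 4, 6, 5, 2, 7, 3]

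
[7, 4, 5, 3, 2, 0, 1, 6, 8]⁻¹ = [5, 6, 4, 3, 1, 2, 7, 0, 8]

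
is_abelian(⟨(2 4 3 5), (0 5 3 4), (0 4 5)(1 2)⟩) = no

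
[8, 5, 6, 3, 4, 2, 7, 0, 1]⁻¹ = [7, 8, 5, 3, 4, 1, 2, 6, 0]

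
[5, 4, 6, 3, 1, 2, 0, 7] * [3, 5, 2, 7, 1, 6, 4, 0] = [6, 1, 4, 7, 5, 2, 3, 0]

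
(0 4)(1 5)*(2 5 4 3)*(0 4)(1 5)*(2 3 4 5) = (0 4 5 2 1)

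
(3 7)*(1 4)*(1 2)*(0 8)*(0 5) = (0 8 5)(1 4 2)(3 7)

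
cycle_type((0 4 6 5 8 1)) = 6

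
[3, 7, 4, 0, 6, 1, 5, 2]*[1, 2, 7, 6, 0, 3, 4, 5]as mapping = [0→6, 1→5, 2→0, 3→1, 4→4, 5→2, 6→3, 7→7]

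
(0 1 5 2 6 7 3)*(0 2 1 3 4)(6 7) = (0 3 2 7 4)(1 5)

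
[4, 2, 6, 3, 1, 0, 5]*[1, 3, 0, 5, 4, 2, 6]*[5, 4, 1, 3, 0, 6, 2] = [0, 5, 2, 6, 3, 4, 1]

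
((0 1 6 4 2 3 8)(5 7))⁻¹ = (0 8 3 2 4 6 1)(5 7)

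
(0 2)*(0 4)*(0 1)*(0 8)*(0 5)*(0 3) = (0 2 4 1 8 5 3)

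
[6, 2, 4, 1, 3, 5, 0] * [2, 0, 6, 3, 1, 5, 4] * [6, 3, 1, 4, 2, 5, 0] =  [2, 0, 3, 6, 4, 5, 1]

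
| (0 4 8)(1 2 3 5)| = 12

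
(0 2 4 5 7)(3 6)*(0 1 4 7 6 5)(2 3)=(0 3 5 6 2 7 1 4)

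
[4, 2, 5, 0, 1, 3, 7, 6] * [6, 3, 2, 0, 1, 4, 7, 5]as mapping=[0→1, 1→2, 2→4, 3→6, 4→3, 5→0, 6→5, 7→7]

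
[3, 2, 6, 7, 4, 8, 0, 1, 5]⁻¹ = [6, 7, 1, 0, 4, 8, 2, 3, 5]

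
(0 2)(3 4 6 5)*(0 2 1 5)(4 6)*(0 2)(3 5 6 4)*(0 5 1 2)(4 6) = (0 2 5 1 4 3 6)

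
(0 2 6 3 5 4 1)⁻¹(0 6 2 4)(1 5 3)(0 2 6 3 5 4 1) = (0 4 5)(1 2 3 6)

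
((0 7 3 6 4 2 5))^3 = (0 6 5 3 2 7 4)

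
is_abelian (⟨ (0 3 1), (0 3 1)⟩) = yes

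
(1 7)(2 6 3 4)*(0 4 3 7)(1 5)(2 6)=(0 4 6 7 5 1)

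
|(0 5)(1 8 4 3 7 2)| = 6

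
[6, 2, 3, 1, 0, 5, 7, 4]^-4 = [0, 3, 1, 2, 4, 5, 6, 7]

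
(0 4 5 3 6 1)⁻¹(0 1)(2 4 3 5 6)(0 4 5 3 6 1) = (0 4)(1 2 5 6 3)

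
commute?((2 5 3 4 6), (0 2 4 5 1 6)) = no:(2 5 3 4 6)*(0 2 4 5 1 6) = (0 2 1 6 4)(3 5), (0 2 4 5 1 6)*(2 5 3 4 6) = (0 5 1 2 6)(3 4)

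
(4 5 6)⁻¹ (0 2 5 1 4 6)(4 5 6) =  (0 2 6 1 5 4)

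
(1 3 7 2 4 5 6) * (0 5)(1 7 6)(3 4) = (0 5 1 4)(2 3 6 7)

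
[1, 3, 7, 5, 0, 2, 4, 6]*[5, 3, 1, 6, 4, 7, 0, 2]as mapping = [0→3, 1→6, 2→2, 3→7, 4→5, 5→1, 6→4, 7→0]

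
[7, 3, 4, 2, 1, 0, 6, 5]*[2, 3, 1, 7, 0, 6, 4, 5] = [5, 7, 0, 1, 3, 2, 4, 6]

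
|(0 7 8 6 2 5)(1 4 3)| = 6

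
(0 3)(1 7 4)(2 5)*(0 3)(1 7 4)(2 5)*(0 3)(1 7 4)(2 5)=(0 3)(2 5)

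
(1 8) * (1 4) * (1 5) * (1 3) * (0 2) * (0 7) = (0 2 7)(1 8 4 5 3)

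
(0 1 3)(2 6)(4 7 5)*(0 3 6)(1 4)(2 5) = (0 4 7 2)(1 6 5)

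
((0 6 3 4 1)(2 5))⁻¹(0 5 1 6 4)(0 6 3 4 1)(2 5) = (0 3 1 6 2)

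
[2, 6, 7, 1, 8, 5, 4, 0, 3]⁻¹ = [7, 3, 0, 8, 6, 5, 1, 2, 4]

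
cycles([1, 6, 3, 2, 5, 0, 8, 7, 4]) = (0 1 6 8 4 5) (2 3) 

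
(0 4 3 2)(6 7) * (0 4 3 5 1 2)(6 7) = (0 3)(1 2 4 5)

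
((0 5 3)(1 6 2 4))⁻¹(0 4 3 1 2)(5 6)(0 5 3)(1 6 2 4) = (0 6 4 5 1)(2 3)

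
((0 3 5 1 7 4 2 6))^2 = (0 5 7 2)(1 4 6 3)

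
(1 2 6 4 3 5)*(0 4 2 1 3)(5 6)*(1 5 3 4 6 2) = (0 6 1 5 4)(2 3)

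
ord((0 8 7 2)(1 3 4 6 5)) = 20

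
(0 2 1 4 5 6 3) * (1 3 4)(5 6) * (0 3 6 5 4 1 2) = (1 2 6)(4 5)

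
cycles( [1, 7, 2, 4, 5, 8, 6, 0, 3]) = (0 1 7)(3 4 5 8)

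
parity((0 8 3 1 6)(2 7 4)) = even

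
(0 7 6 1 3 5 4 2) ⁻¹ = (0 2 4 5 3 1 6 7) 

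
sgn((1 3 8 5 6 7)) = -1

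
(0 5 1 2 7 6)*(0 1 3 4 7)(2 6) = (0 5 3 4 7 2)(1 6)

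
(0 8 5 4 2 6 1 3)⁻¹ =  (0 3 1 6 2 4 5 8)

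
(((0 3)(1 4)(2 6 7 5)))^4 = ()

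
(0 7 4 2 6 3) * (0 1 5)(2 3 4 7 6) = (0 6 4 3 1 5)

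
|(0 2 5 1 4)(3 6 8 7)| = 20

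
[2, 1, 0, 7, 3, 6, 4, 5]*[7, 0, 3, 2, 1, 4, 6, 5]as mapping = [0→3, 1→0, 2→7, 3→5, 4→2, 5→6, 6→1, 7→4]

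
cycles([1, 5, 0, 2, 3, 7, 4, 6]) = (0 1 5 7 6 4 3 2)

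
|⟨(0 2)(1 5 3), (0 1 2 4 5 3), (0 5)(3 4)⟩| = 720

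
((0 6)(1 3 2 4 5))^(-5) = (0 6)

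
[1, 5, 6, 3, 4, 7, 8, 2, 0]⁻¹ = [8, 0, 7, 3, 4, 1, 2, 5, 6]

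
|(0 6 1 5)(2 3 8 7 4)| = 20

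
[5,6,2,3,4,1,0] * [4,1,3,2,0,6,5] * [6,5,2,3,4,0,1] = [1,0,3,2,6,5,4] 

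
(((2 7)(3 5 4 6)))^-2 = (3 4)(5 6)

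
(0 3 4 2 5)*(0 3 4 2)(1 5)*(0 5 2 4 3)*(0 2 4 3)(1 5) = (1 4)(2 5)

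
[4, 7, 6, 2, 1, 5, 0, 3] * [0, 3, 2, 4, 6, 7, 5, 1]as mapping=[0→6, 1→1, 2→5, 3→2, 4→3, 5→7, 6→0, 7→4]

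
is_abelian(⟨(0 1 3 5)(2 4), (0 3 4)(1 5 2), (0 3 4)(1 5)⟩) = no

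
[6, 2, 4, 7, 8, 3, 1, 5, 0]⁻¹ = [8, 6, 1, 5, 2, 7, 0, 3, 4]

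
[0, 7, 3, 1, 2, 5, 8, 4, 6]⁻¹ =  [0, 3, 4, 2, 7, 5, 8, 1, 6]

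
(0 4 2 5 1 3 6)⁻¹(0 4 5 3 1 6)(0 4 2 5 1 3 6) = (0 4 2 1 6 3)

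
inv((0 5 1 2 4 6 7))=(0 7 6 4 2 1 5)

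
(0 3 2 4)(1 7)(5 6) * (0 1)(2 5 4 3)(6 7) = (0 2 3 5 7)(1 6 4)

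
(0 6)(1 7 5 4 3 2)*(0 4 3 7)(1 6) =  (0 1)(2 6 4 7 5 3)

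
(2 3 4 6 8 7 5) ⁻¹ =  (2 5 7 8 6 4 3) 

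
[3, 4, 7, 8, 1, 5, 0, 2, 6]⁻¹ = [6, 4, 7, 0, 1, 5, 8, 2, 3]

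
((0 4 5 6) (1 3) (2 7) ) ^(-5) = (0 6 5 4) (1 3) (2 7) 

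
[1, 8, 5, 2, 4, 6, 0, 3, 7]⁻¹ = [6, 0, 3, 7, 4, 2, 5, 8, 1]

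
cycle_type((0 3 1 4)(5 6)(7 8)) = 2^2.4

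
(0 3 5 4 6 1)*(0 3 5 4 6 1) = (0 5 6)(1 3 4)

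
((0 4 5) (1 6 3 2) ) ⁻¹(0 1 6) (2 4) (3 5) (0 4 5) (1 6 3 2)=(0 2) (1 5) (3 4 6) 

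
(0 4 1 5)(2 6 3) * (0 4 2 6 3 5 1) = (0 2 3 6 5 4)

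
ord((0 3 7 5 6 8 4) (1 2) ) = 14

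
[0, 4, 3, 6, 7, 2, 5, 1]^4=[0, 4, 2, 3, 7, 5, 6, 1]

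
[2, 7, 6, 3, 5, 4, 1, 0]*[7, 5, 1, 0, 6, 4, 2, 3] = [1, 3, 2, 0, 4, 6, 5, 7]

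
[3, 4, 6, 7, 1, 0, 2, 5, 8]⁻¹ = [5, 4, 6, 0, 1, 7, 2, 3, 8]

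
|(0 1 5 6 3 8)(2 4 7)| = 6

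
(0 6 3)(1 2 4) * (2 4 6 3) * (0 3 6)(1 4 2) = (0 6 1 2)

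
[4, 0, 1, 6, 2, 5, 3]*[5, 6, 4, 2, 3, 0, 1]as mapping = [0→3, 1→5, 2→6, 3→1, 4→4, 5→0, 6→2]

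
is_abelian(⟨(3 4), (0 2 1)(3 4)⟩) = yes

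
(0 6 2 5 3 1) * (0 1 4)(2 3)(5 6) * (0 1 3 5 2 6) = (0 2)(1 3 4)(5 6)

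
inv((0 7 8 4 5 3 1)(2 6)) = (0 1 3 5 4 8 7)(2 6)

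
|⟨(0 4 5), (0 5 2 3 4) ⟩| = 60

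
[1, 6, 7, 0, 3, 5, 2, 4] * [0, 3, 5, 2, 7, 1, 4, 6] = [3, 4, 6, 0, 2, 1, 5, 7]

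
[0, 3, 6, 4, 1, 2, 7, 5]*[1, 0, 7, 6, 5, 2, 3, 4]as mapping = [0→1, 1→6, 2→3, 3→5, 4→0, 5→7, 6→4, 7→2]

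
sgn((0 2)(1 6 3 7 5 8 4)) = -1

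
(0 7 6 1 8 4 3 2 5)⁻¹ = (0 5 2 3 4 8 1 6 7)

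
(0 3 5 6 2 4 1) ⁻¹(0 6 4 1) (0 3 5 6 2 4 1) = (0 3 2 1) 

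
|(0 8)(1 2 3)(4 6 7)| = 6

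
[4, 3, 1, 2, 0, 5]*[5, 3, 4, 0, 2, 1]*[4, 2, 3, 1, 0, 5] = [3, 4, 1, 0, 5, 2]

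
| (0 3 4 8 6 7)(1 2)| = 6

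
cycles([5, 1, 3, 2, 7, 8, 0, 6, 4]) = (0 5 8 4 7 6)(2 3)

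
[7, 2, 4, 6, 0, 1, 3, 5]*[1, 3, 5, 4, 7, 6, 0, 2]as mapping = [0→2, 1→5, 2→7, 3→0, 4→1, 5→3, 6→4, 7→6]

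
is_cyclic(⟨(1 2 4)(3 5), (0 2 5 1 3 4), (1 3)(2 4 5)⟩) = no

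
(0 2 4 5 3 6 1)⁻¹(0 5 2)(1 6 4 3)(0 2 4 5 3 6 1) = (0 1 5 6)(2 3 4)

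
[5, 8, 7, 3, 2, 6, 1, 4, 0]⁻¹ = [8, 6, 4, 3, 7, 0, 5, 2, 1]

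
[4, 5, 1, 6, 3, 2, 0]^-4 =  [0, 2, 5, 3, 4, 1, 6]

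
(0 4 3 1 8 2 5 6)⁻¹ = (0 6 5 2 8 1 3 4)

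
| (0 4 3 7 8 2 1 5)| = 8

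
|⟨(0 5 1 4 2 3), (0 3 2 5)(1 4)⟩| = 72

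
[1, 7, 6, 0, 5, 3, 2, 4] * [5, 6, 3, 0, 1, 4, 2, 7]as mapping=[0→6, 1→7, 2→2, 3→5, 4→4, 5→0, 6→3, 7→1]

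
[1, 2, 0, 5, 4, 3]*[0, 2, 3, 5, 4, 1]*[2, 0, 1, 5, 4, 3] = [1, 5, 2, 0, 4, 3]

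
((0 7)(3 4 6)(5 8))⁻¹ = (0 7)(3 6 4)(5 8)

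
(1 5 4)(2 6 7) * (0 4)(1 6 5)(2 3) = (0 4 6 7 3 2 5)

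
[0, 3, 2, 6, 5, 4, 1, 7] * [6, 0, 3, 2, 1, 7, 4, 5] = [6, 2, 3, 4, 7, 1, 0, 5]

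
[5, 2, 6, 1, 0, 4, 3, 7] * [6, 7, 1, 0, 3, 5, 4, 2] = [5, 1, 4, 7, 6, 3, 0, 2]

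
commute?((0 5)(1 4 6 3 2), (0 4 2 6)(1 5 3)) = no:(0 5)(1 4 6 3 2) * (0 4 2 6)(1 5 3) = (0 3 6 1 2 5 4), (0 4 2 6)(1 5 3) * (0 5)(1 4 6 3 2) = (0 6 5 2 3 4 1)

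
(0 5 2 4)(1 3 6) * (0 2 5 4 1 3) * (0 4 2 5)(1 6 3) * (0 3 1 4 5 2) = (1 5 3)(2 6 4)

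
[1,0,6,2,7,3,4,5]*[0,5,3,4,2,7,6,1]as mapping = [0→5,1→0,2→6,3→3,4→1,5→4,6→2,7→7]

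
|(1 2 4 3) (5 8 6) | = 12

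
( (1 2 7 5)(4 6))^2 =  (1 7)(2 5)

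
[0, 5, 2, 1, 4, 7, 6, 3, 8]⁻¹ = [0, 3, 2, 7, 4, 1, 6, 5, 8]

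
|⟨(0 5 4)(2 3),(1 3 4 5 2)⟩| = 720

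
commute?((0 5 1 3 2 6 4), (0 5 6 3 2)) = no:(0 5 1 3 2 6 4)*(0 5 6 3 2) = (0 6 4 5 1 2 3), (0 5 6 3 2)*(0 5 1 3 2 6 4) = (0 1 3 6 2 5 4)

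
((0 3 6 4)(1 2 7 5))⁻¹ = (0 4 6 3)(1 5 7 2)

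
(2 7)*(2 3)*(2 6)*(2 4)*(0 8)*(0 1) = (0 8 1)(2 7 3 6 4)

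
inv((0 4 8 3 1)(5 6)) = (0 1 3 8 4)(5 6)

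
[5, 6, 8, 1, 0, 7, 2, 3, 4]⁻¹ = [4, 3, 6, 7, 8, 0, 1, 5, 2]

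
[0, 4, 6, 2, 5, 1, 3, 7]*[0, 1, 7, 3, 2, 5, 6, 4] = [0, 2, 6, 7, 5, 1, 3, 4]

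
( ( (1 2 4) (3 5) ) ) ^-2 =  (1 2 4) 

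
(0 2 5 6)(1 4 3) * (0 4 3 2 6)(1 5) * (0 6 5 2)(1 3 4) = (0 5 6 1 4)(2 3)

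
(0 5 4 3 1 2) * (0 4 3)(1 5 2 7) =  (0 2 4)(1 7)(3 5)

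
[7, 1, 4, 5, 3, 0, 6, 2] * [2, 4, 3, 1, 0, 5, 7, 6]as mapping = [0→6, 1→4, 2→0, 3→5, 4→1, 5→2, 6→7, 7→3]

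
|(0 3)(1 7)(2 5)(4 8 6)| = 6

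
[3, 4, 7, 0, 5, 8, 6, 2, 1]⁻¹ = [3, 8, 7, 0, 1, 4, 6, 2, 5]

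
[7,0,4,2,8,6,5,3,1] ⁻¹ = [1,8,3,7,2,6,5,0,4] 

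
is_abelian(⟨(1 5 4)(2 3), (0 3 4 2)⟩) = no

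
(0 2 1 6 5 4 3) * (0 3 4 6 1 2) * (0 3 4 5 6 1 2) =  (0 3 4 5 1 2)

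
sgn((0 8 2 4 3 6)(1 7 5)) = -1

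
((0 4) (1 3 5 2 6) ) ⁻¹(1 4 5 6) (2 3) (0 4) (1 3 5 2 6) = (0 2 1 3) (5 6) 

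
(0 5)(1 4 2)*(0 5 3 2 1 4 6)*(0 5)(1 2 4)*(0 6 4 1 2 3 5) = (0 5 6)(1 4 3)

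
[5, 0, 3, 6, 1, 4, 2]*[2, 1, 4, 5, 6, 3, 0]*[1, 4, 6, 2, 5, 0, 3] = [2, 6, 0, 1, 4, 3, 5]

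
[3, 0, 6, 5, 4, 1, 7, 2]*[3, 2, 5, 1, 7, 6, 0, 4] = [1, 3, 0, 6, 7, 2, 4, 5]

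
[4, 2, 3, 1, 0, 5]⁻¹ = [4, 3, 1, 2, 0, 5]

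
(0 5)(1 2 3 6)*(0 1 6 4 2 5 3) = (0 3 4 2)(1 5)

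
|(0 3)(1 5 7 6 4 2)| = 6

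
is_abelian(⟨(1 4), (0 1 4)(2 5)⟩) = no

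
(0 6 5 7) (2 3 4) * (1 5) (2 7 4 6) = (0 2 3 6 1 5 4 7) 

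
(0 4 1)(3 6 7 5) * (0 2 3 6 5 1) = (0 4)(1 2 3 5 6 7)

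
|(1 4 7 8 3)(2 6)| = 10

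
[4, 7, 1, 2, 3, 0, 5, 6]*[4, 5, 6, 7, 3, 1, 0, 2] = [3, 2, 5, 6, 7, 4, 1, 0]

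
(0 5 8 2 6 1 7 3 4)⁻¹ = (0 4 3 7 1 6 2 8 5)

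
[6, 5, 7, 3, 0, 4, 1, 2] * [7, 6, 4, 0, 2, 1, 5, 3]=[5, 1, 3, 0, 7, 2, 6, 4]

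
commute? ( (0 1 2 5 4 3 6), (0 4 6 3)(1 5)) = no: (0 1 2 5 4 3 6)*(0 4 6 3)(1 5) = (0 5 6 4)(1 2), (0 4 6 3)(1 5)*(0 1 2 5 4 3 6) = (0 3 1 4)(2 5)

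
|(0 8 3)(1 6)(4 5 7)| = 6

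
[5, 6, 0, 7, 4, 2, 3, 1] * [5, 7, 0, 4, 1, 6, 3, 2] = [6, 3, 5, 2, 1, 0, 4, 7]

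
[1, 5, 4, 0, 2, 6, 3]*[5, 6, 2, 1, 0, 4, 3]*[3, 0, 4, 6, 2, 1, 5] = [5, 2, 3, 1, 4, 6, 0]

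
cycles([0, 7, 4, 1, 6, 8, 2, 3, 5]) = (1 7 3) (2 4 6) (5 8) 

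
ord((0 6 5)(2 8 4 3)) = 12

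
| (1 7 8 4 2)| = 5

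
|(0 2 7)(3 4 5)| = 3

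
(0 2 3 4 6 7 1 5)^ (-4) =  (0 6)(1 3)(2 7)(4 5)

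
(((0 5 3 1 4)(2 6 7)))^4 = (0 4 1 3 5)(2 6 7)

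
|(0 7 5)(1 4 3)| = 3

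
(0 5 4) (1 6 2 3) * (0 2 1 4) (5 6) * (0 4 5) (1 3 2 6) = (0 1) (3 5 4 6) 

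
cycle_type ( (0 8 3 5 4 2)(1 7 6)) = 3.6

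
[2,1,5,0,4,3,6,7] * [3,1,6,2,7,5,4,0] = [6,1,5,3,7,2,4,0]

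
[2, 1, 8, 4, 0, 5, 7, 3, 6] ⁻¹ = [4, 1, 0, 7, 3, 5, 8, 6, 2] 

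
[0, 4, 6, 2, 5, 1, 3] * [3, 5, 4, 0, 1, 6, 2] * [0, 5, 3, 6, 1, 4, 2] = [6, 5, 3, 1, 2, 4, 0]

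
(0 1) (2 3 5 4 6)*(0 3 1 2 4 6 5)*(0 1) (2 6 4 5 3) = (0 6 5 4 3 1 2) 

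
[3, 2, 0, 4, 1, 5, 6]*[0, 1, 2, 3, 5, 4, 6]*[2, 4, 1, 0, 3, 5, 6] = [0, 1, 2, 5, 4, 3, 6]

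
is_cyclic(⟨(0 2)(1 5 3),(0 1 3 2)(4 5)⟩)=no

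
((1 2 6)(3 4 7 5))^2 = (1 6 2)(3 7)(4 5)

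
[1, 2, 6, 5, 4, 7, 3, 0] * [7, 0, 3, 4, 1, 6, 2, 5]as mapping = [0→0, 1→3, 2→2, 3→6, 4→1, 5→5, 6→4, 7→7]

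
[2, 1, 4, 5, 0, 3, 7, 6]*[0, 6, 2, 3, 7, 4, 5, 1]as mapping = [0→2, 1→6, 2→7, 3→4, 4→0, 5→3, 6→1, 7→5]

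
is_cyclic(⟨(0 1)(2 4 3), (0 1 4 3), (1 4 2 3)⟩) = no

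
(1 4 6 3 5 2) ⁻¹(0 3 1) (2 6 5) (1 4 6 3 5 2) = (0 5 4) (1 3 2) 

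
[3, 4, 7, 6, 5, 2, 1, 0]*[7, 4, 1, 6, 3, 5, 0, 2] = [6, 3, 2, 0, 5, 1, 4, 7]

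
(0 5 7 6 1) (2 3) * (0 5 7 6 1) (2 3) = (0 7 1 5 6) 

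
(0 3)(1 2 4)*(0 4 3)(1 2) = (2 3 4)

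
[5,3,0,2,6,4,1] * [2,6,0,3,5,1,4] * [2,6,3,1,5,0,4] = [6,1,3,2,5,0,4]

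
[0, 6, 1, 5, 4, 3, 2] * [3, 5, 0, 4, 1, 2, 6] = [3, 6, 5, 2, 1, 4, 0]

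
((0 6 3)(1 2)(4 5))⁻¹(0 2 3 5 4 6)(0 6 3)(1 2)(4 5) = (0 4 5 3 6 1)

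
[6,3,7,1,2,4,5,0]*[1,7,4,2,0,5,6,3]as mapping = [0→6,1→2,2→3,3→7,4→4,5→0,6→5,7→1]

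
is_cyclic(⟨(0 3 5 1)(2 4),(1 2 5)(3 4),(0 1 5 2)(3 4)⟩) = no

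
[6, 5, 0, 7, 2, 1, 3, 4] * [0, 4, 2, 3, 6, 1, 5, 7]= [5, 1, 0, 7, 2, 4, 3, 6]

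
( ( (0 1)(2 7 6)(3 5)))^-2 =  (2 7 6)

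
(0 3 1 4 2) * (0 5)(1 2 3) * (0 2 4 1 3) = (0 3 4)(2 5)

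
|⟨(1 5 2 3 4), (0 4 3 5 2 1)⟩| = 720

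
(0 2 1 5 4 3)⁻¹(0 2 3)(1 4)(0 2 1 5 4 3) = (0 2 1)(3 5)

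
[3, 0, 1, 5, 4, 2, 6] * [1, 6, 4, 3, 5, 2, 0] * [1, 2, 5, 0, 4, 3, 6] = [0, 2, 6, 5, 3, 4, 1]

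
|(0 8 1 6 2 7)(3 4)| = 6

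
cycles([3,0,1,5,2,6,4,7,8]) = (0 3 5 6 4 2 1)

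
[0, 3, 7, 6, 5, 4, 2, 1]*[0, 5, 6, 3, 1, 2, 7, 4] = [0, 3, 4, 7, 2, 1, 6, 5]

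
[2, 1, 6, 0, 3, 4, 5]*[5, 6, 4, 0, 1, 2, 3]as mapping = [0→4, 1→6, 2→3, 3→5, 4→0, 5→1, 6→2]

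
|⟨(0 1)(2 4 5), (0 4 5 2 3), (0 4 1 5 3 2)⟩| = 720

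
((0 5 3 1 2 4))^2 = (0 3 2)(1 4 5)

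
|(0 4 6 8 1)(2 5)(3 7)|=10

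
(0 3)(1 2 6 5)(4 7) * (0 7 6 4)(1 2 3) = (0 1 3 7)(2 4 6 5)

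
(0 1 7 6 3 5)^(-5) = (0 1 7 6 3 5)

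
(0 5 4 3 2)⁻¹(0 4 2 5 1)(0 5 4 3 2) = (0 4 1 5 3)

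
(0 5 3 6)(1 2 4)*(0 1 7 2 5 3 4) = (0 3 6 1 5 4 7 2)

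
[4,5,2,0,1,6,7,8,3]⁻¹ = [3,4,2,8,0,1,5,6,7]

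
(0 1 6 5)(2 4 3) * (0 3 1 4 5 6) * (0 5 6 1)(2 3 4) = (0 2 6 1 5 4)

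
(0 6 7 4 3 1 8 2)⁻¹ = (0 2 8 1 3 4 7 6)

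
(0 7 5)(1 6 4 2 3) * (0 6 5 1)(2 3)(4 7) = (0 4 3)(1 5 6 7)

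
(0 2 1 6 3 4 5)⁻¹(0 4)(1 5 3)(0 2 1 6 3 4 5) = (0 4 6)(2 5)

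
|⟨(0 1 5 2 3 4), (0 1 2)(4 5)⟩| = 720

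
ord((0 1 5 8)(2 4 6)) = 12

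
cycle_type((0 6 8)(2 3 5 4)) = 3.4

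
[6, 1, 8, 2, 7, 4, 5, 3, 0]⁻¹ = [8, 1, 3, 7, 5, 6, 0, 4, 2]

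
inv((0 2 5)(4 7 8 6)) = (0 5 2)(4 6 8 7)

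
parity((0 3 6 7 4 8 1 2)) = odd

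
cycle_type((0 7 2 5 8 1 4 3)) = 8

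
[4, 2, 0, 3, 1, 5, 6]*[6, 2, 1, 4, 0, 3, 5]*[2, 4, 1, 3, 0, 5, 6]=[2, 4, 6, 0, 1, 3, 5]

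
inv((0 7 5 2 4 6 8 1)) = (0 1 8 6 4 2 5 7)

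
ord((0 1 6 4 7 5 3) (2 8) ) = 14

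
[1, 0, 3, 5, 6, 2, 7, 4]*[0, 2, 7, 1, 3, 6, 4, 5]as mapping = [0→2, 1→0, 2→1, 3→6, 4→4, 5→7, 6→5, 7→3]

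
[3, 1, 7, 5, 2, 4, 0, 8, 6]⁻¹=[6, 1, 4, 0, 5, 3, 8, 2, 7]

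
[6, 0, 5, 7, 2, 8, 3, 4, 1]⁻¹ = [1, 8, 4, 6, 7, 2, 0, 3, 5]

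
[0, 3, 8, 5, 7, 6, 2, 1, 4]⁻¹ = [0, 7, 6, 1, 8, 3, 5, 4, 2]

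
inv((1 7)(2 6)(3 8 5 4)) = (1 7)(2 6)(3 4 5 8)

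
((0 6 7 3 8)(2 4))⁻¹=(0 8 3 7 6)(2 4)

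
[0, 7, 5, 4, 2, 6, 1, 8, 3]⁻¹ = [0, 6, 4, 8, 3, 2, 5, 1, 7]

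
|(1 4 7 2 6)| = 5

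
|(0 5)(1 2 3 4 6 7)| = 6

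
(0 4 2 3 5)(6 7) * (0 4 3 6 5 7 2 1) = (0 3 7 5 4 1)(2 6)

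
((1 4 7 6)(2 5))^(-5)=(1 6 7 4)(2 5)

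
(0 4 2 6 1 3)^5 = (0 3 1 6 2 4)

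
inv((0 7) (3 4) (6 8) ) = (0 7) (3 4) (6 8) 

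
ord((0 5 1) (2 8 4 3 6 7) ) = 6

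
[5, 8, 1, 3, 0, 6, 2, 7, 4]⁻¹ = [4, 2, 6, 3, 8, 0, 5, 7, 1]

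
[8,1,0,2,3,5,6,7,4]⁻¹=[2,1,3,4,8,5,6,7,0]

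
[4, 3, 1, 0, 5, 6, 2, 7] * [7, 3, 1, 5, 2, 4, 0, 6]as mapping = [0→2, 1→5, 2→3, 3→7, 4→4, 5→0, 6→1, 7→6]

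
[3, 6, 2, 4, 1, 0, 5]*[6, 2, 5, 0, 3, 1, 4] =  [0, 4, 5, 3, 2, 6, 1] 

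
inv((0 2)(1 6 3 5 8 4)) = (0 2)(1 4 8 5 3 6)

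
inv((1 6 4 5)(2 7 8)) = (1 5 4 6)(2 8 7)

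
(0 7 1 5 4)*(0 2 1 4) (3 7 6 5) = (0 6 5) (1 3 7 4 2) 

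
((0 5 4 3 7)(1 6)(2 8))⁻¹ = (0 7 3 4 5)(1 6)(2 8)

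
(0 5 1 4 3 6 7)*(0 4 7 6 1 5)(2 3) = (1 7 4 2 3)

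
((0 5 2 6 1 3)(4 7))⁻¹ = (0 3 1 6 2 5)(4 7)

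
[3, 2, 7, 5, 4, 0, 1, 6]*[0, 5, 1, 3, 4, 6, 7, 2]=[3, 1, 2, 6, 4, 0, 5, 7]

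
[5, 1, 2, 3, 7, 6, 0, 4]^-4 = [6, 1, 2, 3, 4, 0, 5, 7]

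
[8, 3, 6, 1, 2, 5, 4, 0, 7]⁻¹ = [7, 3, 4, 1, 6, 5, 2, 8, 0]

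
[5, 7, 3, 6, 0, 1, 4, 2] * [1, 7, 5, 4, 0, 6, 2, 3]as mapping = [0→6, 1→3, 2→4, 3→2, 4→1, 5→7, 6→0, 7→5]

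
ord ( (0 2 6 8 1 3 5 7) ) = 8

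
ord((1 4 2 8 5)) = 5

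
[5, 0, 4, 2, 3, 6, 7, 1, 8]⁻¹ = [1, 7, 3, 4, 2, 0, 5, 6, 8]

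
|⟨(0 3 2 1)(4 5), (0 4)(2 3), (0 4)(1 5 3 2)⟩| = 360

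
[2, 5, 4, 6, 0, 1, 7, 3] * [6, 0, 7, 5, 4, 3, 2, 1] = [7, 3, 4, 2, 6, 0, 1, 5]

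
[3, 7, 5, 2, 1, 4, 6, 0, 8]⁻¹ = [7, 4, 3, 0, 5, 2, 6, 1, 8]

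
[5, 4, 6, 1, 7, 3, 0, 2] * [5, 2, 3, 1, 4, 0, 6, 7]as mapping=[0→0, 1→4, 2→6, 3→2, 4→7, 5→1, 6→5, 7→3]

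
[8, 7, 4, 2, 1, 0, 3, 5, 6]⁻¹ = [5, 4, 3, 6, 2, 7, 8, 1, 0]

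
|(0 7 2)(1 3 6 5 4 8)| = 6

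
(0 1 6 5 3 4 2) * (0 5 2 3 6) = (0 1)(2 5 6)(3 4)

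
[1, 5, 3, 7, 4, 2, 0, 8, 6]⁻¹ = [6, 0, 5, 2, 4, 1, 8, 3, 7]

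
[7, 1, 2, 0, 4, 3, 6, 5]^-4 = [0, 1, 2, 3, 4, 5, 6, 7]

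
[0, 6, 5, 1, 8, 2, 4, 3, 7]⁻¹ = [0, 3, 5, 7, 6, 2, 1, 8, 4]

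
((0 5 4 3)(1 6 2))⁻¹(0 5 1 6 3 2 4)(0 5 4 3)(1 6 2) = (0 1 3 5 4 6 2)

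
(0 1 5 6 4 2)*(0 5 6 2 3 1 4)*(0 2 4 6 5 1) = (0 6 2 1 5 4 3)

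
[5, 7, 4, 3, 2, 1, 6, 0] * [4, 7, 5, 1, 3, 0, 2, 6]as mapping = [0→0, 1→6, 2→3, 3→1, 4→5, 5→7, 6→2, 7→4]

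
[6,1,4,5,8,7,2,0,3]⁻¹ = [7,1,6,8,2,3,0,5,4]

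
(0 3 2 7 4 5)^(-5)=(0 3 2 7 4 5)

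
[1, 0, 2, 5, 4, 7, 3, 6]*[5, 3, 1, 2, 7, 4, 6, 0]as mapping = [0→3, 1→5, 2→1, 3→4, 4→7, 5→0, 6→2, 7→6]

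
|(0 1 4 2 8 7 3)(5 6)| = 14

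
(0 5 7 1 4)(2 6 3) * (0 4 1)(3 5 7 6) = (0 7)(2 3)(5 6)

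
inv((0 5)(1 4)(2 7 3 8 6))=(0 5)(1 4)(2 6 8 3 7)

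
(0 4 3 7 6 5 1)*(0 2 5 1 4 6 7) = (0 6 1 2 5 4 3) 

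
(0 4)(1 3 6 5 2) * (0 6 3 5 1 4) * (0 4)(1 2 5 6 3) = (0 4 3 1 6 2)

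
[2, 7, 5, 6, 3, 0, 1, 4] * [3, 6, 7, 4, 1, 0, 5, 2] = [7, 2, 0, 5, 4, 3, 6, 1]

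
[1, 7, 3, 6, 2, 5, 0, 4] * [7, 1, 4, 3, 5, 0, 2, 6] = [1, 6, 3, 2, 4, 0, 7, 5]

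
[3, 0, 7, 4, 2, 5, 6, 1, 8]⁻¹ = [1, 7, 4, 0, 3, 5, 6, 2, 8]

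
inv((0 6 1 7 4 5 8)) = (0 8 5 4 7 1 6)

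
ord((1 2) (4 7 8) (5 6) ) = 6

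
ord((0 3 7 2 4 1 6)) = 7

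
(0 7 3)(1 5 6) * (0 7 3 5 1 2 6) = (0 3 7 5)(2 6)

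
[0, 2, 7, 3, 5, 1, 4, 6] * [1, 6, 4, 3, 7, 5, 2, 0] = [1, 4, 0, 3, 5, 6, 7, 2]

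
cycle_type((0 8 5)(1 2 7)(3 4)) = 2.3^2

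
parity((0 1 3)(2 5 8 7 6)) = even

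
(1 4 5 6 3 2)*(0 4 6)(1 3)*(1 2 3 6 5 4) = (0 1 5)(2 6)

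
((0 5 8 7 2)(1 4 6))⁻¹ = (0 2 7 8 5)(1 6 4)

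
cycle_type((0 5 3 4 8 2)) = 6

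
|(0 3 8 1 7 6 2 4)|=8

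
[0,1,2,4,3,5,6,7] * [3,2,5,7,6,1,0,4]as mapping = [0→3,1→2,2→5,3→6,4→7,5→1,6→0,7→4]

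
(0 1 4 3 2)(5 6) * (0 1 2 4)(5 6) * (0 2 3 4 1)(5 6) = (0 3 1 2)(5 6)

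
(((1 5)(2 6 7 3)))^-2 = (2 7)(3 6)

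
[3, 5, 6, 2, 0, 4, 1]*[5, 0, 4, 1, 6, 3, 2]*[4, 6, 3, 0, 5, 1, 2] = [6, 0, 3, 5, 1, 2, 4]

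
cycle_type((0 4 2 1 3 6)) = 6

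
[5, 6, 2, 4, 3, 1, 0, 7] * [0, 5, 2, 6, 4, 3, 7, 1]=[3, 7, 2, 4, 6, 5, 0, 1]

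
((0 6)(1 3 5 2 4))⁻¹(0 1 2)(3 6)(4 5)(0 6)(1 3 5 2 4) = (0 5)(1 2)(3 4 6)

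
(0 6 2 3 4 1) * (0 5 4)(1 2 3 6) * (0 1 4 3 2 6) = (0 4 6 2)(1 5 3)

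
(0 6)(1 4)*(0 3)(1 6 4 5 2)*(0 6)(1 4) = (0 1 5 2 4)(3 6)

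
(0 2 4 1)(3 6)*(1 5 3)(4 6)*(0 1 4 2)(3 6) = (2 3)(4 5 6)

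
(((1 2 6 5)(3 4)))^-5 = (1 5 6 2)(3 4)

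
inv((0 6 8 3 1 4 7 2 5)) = (0 5 2 7 4 1 3 8 6)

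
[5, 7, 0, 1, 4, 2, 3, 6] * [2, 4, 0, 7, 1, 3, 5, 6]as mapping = [0→3, 1→6, 2→2, 3→4, 4→1, 5→0, 6→7, 7→5]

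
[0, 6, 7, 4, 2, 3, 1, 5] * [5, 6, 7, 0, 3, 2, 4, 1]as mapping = [0→5, 1→4, 2→1, 3→3, 4→7, 5→0, 6→6, 7→2]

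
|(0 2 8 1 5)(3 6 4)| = 15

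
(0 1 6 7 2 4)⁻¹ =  (0 4 2 7 6 1)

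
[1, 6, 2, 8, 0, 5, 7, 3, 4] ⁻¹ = [4, 0, 2, 7, 8, 5, 1, 6, 3] 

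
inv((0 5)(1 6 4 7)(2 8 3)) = (0 5)(1 7 4 6)(2 3 8)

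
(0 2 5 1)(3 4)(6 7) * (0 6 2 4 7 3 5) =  (0 4 5 1 6 3 7 2)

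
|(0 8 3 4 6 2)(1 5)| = 6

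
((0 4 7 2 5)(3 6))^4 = (0 5 2 7 4)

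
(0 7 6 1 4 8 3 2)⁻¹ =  (0 2 3 8 4 1 6 7)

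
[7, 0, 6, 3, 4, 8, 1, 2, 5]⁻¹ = [1, 6, 7, 3, 4, 8, 2, 0, 5]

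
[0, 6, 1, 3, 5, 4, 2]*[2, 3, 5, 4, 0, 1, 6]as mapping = [0→2, 1→6, 2→3, 3→4, 4→1, 5→0, 6→5]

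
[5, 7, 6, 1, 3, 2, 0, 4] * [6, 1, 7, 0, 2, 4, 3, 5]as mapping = [0→4, 1→5, 2→3, 3→1, 4→0, 5→7, 6→6, 7→2]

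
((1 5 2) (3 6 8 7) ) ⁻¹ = (1 2 5) (3 7 8 6) 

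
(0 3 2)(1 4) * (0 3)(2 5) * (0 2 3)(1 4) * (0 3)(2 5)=(0 5)(2 3)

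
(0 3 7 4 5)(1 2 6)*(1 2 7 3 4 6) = (0 4 5)(1 7 6 2)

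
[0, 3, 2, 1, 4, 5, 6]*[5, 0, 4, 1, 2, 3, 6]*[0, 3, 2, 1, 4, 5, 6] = [5, 3, 4, 0, 2, 1, 6]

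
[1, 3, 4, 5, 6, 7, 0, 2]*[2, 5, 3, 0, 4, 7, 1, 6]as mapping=[0→5, 1→0, 2→4, 3→7, 4→1, 5→6, 6→2, 7→3]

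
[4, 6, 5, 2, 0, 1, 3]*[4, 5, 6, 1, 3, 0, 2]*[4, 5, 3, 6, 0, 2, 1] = [6, 3, 4, 1, 0, 2, 5]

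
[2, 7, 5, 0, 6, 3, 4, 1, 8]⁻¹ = [3, 7, 0, 5, 6, 2, 4, 1, 8]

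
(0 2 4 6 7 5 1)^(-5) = (0 4 7 1 2 6 5)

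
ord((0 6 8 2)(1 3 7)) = 12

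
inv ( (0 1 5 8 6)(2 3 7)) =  (0 6 8 5 1)(2 7 3)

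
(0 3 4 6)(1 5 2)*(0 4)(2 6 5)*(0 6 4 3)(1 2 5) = (1 5 4)(3 6)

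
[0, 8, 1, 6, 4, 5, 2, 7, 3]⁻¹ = [0, 2, 6, 8, 4, 5, 3, 7, 1]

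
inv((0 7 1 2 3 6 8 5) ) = (0 5 8 6 3 2 1 7) 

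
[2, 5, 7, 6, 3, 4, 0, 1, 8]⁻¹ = [6, 7, 0, 4, 5, 1, 3, 2, 8]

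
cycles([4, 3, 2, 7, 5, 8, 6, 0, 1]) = (0 4 5 8 1 3 7)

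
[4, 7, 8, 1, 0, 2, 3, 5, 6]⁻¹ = [4, 3, 5, 6, 0, 7, 8, 1, 2]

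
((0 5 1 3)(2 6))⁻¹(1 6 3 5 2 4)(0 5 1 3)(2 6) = (0 1 6 4 3 2)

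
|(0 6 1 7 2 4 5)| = 7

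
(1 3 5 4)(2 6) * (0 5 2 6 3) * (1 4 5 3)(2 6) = (0 3 6 2 1)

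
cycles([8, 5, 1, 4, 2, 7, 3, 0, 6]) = (0 8 6 3 4 2 1 5 7)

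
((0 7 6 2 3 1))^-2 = (0 3 6)(1 2 7)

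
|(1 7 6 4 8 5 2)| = 7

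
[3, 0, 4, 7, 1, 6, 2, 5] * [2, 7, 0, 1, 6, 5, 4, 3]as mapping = [0→1, 1→2, 2→6, 3→3, 4→7, 5→4, 6→0, 7→5]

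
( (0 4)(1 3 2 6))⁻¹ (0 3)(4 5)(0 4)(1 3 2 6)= (0 5)(2 4)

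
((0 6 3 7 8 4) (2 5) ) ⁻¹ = (0 4 8 7 3 6) (2 5) 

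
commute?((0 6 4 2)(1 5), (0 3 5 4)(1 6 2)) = no:(0 6 4 2)(1 5)*(0 3 5 4)(1 6 2) = (0 2 3 5 6)(1 4), (0 3 5 4)(1 6 2)*(0 6 4 2)(1 5) = (0 3 1 4 6)(2 5)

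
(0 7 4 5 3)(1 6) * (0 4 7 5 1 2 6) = (0 5 3 4 1)(2 6)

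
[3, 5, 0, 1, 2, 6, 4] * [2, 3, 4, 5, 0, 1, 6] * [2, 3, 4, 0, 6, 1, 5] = [1, 3, 4, 0, 6, 5, 2]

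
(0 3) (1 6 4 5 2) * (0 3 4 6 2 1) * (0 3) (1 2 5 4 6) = (0 6 1 5 2 3) 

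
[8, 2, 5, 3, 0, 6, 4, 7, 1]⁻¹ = [4, 8, 1, 3, 6, 2, 5, 7, 0]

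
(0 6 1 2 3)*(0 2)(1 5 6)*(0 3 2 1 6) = (0 6 5)(1 3)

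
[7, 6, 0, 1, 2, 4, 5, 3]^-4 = [6, 2, 1, 4, 3, 7, 0, 5]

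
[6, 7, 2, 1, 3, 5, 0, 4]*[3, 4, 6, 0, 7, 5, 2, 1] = [2, 1, 6, 4, 0, 5, 3, 7]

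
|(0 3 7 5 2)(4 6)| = 10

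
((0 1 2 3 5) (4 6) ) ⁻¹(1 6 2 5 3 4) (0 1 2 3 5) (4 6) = (0 5 6 2 4 3) 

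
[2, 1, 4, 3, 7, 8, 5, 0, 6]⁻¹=[7, 1, 0, 3, 2, 6, 8, 4, 5]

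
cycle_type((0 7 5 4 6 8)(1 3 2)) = 3.6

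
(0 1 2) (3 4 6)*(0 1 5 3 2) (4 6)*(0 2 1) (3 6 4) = (0 5 6 1 2) (3 4) 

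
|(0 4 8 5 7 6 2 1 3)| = 9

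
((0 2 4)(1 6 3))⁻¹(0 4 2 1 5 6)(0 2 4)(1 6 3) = (0 4 6 5 3 2)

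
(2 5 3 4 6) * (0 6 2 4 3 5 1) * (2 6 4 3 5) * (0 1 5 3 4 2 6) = (0 2 5 6 4)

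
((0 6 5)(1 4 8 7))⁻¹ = (0 5 6)(1 7 8 4)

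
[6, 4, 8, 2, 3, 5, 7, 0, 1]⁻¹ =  [7, 8, 3, 4, 1, 5, 0, 6, 2]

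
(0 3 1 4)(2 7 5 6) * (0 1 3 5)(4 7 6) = (0 5 4 1 7)(2 6)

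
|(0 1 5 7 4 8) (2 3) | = 6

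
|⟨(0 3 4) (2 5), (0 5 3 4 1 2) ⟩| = 720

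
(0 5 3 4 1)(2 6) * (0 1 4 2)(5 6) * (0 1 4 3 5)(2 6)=(0 2)(1 4 3 6)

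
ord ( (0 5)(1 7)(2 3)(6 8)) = 2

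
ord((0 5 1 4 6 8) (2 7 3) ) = 6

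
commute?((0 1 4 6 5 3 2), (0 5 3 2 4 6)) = no:(0 1 4 6 5 3 2) * (0 5 3 2 4 6) = (0 1 6 3 4)(2 5), (0 5 3 2 4 6) * (0 1 4 6 5 3 2) = (0 3)(1 4 5 2 6)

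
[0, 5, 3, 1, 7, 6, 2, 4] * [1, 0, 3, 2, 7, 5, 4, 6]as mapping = [0→1, 1→5, 2→2, 3→0, 4→6, 5→4, 6→3, 7→7]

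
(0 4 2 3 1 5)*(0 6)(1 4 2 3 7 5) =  (0 2 7 5 6)(3 4)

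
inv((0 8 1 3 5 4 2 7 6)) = (0 6 7 2 4 5 3 1 8)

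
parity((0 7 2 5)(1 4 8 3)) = even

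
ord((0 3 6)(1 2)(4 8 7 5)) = 12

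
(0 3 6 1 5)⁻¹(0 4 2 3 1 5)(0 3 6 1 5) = (0 3 4 2 6 5)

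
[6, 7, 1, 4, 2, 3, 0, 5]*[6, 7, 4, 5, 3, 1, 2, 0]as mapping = [0→2, 1→0, 2→7, 3→3, 4→4, 5→5, 6→6, 7→1]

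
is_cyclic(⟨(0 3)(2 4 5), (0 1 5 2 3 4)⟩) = no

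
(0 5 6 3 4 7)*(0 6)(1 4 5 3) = (0 3 5)(1 4 7 6)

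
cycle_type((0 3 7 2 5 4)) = 6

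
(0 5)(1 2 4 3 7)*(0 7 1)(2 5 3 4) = (0 3 1 5 7)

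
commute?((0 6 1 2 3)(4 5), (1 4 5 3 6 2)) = no:(0 6 1 2 3)(4 5)*(1 4 5 3 6 2) = (0 2 6 4 3), (1 4 5 3 6 2)*(0 6 1 2 3)(4 5) = (0 6 3 1 5)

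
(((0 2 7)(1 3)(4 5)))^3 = (1 3)(4 5)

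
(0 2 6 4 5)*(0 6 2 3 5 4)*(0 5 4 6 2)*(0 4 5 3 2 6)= (0 2 4)(3 5 6)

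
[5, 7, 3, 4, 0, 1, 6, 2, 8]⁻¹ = [4, 5, 7, 2, 3, 0, 6, 1, 8]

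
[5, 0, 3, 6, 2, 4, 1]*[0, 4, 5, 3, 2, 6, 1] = [6, 0, 3, 1, 5, 2, 4]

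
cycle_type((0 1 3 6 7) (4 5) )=2.5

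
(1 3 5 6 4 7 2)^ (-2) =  (1 7 6 3 2 4 5)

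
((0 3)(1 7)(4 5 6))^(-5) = (0 3)(1 7)(4 5 6)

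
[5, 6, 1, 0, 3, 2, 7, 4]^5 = [7, 0, 3, 6, 1, 4, 5, 2]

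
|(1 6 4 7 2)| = 5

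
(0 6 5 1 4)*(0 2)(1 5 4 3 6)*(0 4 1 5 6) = (0 5 6 1 3)(2 4)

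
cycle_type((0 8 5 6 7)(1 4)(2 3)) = 2^2.5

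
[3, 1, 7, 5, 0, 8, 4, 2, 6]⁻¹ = [4, 1, 7, 0, 6, 3, 8, 2, 5]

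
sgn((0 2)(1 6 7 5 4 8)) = 1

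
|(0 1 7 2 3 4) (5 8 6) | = 6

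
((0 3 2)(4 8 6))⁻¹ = (0 2 3)(4 6 8)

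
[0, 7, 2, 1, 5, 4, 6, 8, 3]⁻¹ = [0, 3, 2, 8, 5, 4, 6, 1, 7]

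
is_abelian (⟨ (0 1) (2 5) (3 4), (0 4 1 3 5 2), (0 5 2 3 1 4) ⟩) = no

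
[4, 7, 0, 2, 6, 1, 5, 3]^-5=[5, 2, 6, 4, 1, 3, 7, 0]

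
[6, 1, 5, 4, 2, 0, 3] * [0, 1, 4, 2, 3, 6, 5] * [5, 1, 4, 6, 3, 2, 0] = [2, 1, 0, 6, 3, 5, 4]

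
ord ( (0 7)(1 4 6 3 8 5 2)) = 14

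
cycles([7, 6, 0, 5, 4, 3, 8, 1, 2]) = (0 7 1 6 8 2)(3 5)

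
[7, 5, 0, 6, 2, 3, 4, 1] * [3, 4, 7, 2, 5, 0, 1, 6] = [6, 0, 3, 1, 7, 2, 5, 4]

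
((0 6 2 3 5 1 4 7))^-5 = (0 3 4 6 5 7 2 1)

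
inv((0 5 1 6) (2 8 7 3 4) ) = (0 6 1 5) (2 4 3 7 8) 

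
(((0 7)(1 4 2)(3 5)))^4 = (1 4 2)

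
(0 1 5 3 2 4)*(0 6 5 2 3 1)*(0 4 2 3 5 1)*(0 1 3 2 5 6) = (0 4)(1 2 5)(3 6)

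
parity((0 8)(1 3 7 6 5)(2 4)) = even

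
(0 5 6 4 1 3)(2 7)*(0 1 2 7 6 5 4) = (0 4 2 6)(1 3)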